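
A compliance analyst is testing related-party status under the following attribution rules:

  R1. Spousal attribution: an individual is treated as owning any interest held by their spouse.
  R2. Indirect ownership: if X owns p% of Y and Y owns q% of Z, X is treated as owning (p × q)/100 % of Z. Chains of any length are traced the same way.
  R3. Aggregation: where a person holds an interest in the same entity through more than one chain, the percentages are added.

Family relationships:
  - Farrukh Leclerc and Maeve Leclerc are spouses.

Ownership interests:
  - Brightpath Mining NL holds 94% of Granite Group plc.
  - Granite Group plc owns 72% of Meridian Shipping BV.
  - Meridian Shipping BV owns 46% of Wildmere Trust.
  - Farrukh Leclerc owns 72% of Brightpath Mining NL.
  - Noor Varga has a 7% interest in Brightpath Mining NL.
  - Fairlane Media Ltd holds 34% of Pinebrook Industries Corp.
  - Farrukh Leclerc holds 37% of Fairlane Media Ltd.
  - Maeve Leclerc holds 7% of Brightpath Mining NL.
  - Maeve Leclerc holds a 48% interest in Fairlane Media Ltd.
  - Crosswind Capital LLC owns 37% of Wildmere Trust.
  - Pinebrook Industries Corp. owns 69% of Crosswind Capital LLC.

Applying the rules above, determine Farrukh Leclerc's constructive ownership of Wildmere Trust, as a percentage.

By spousal attribution (R1), Farrukh Leclerc is treated as also owning Maeve Leclerc's interest in Brightpath Mining NL, giving 72% + 7% = 79%.
By spousal attribution (R1), Farrukh Leclerc is treated as also owning Maeve Leclerc's interest in Fairlane Media Ltd, giving 37% + 48% = 85%.
Chain via Brightpath Mining NL → Granite Group plc → Meridian Shipping BV (R2): 79% × 94% × 72% × 46% = 24.594912% of Wildmere Trust.
Chain via Fairlane Media Ltd → Pinebrook Industries Corp. → Crosswind Capital LLC (R2): 85% × 34% × 69% × 37% = 7.37817% of Wildmere Trust.
Aggregating (R3): 24.594912% + 7.37817% = 31.973082%.

31.973082%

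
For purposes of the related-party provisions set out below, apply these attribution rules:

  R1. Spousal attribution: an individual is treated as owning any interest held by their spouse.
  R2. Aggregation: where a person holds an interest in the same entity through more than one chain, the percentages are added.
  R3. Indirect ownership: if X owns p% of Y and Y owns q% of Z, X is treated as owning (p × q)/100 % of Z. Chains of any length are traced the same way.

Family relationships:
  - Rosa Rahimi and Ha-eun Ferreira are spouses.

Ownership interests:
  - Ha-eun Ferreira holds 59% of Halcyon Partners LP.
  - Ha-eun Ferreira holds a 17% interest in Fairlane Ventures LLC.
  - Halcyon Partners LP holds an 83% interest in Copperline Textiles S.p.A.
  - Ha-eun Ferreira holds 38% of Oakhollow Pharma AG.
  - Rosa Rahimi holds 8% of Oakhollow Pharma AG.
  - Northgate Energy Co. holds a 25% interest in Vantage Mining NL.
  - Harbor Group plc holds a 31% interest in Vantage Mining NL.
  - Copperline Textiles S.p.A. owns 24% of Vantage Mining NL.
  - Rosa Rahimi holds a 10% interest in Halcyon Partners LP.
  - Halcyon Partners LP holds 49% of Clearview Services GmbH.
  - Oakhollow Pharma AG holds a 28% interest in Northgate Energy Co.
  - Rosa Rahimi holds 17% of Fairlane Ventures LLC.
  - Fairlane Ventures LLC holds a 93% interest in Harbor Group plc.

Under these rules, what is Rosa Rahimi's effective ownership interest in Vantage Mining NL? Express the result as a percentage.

By spousal attribution (R1), Rosa Rahimi is treated as also owning Ha-eun Ferreira's interest in Fairlane Ventures LLC, giving 17% + 17% = 34%.
By spousal attribution (R1), Rosa Rahimi is treated as also owning Ha-eun Ferreira's interest in Oakhollow Pharma AG, giving 8% + 38% = 46%.
By spousal attribution (R1), Rosa Rahimi is treated as also owning Ha-eun Ferreira's interest in Halcyon Partners LP, giving 10% + 59% = 69%.
Chain via Fairlane Ventures LLC → Harbor Group plc (R3): 34% × 93% × 31% = 9.8022% of Vantage Mining NL.
Chain via Oakhollow Pharma AG → Northgate Energy Co. (R3): 46% × 28% × 25% = 3.22% of Vantage Mining NL.
Chain via Halcyon Partners LP → Copperline Textiles S.p.A. (R3): 69% × 83% × 24% = 13.7448% of Vantage Mining NL.
Aggregating (R2): 9.8022% + 3.22% + 13.7448% = 26.767%.

26.767%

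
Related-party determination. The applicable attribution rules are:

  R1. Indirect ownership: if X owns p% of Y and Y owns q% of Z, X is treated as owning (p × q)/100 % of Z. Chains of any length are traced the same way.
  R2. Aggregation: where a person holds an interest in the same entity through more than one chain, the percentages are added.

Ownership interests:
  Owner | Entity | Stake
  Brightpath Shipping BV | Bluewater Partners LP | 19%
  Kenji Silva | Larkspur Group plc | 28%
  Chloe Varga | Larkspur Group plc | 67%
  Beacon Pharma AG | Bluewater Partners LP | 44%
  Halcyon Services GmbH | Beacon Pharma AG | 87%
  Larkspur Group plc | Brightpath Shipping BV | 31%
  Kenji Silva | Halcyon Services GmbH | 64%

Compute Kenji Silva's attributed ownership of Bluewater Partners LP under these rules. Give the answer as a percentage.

26.1484%

Chain via Larkspur Group plc → Brightpath Shipping BV (R1): 28% × 31% × 19% = 1.6492% of Bluewater Partners LP.
Chain via Halcyon Services GmbH → Beacon Pharma AG (R1): 64% × 87% × 44% = 24.4992% of Bluewater Partners LP.
Aggregating (R2): 1.6492% + 24.4992% = 26.1484%.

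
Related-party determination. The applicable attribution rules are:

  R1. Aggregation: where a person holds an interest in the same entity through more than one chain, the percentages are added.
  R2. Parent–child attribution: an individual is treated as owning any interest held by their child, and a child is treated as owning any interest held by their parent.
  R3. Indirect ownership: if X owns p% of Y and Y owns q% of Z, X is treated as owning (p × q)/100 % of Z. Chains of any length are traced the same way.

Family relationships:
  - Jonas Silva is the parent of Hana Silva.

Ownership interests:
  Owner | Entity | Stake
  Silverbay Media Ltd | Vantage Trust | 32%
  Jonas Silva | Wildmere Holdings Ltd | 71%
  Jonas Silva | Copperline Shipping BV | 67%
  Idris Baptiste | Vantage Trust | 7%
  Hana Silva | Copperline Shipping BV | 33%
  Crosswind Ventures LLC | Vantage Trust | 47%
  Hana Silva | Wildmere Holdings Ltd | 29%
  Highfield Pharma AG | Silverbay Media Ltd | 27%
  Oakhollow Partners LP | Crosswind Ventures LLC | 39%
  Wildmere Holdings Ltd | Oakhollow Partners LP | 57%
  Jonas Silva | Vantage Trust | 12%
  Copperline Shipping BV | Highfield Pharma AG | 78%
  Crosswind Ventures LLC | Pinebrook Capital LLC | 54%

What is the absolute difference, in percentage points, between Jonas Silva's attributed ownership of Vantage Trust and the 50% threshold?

20.8127

By parent–child attribution (R2), Jonas Silva is treated as also owning Hana Silva's interest in Wildmere Holdings Ltd, giving 71% + 29% = 100%.
By parent–child attribution (R2), Jonas Silva is treated as also owning Hana Silva's interest in Copperline Shipping BV, giving 67% + 33% = 100%.
Chain via Wildmere Holdings Ltd → Oakhollow Partners LP → Crosswind Ventures LLC (R3): 100% × 57% × 39% × 47% = 10.4481% of Vantage Trust.
Chain via Copperline Shipping BV → Highfield Pharma AG → Silverbay Media Ltd (R3): 100% × 78% × 27% × 32% = 6.7392% of Vantage Trust.
Direct interest in Vantage Trust: 12%.
Aggregating (R1): 10.4481% + 6.7392% + 12% = 29.1873%.
29.1873% falls short of the 50% threshold by 20.8127 percentage points.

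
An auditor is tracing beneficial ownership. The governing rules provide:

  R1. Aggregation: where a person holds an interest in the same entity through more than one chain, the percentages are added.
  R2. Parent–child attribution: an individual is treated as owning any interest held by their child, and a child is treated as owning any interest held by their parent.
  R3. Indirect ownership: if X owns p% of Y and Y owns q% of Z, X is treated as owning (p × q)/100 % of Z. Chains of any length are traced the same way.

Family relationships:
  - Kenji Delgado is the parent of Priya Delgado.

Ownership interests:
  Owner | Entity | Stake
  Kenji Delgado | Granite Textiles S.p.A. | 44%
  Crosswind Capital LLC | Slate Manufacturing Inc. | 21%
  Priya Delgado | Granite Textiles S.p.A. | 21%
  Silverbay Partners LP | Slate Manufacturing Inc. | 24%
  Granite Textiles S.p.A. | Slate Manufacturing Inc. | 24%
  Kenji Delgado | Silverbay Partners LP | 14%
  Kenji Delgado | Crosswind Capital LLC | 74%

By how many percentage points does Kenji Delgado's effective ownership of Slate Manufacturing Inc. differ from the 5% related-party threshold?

By parent–child attribution (R2), Kenji Delgado is treated as also owning Priya Delgado's interest in Granite Textiles S.p.A, giving 44% + 21% = 65%.
Chain via Granite Textiles S.p.A. (R3): 65% × 24% = 15.6% of Slate Manufacturing Inc.
Chain via Crosswind Capital LLC (R3): 74% × 21% = 15.54% of Slate Manufacturing Inc.
Chain via Silverbay Partners LP (R3): 14% × 24% = 3.36% of Slate Manufacturing Inc.
Aggregating (R1): 15.6% + 15.54% + 3.36% = 34.5%.
34.5% exceeds the 5% threshold by 29.5 percentage points.

29.5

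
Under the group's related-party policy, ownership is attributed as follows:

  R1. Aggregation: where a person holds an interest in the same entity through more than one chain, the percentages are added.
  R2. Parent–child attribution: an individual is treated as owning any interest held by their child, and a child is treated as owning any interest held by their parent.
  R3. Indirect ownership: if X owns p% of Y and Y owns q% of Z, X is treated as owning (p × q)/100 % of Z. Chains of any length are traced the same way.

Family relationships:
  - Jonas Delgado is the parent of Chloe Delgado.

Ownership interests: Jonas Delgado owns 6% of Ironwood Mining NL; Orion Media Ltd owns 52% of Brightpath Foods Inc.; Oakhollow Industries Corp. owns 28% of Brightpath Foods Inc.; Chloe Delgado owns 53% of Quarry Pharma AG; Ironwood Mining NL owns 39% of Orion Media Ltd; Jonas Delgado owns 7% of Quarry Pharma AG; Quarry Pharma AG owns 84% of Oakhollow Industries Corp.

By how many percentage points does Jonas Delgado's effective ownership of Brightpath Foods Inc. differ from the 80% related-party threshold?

64.6712

By parent–child attribution (R2), Jonas Delgado is treated as also owning Chloe Delgado's interest in Quarry Pharma AG, giving 7% + 53% = 60%.
Chain via Quarry Pharma AG → Oakhollow Industries Corp. (R3): 60% × 84% × 28% = 14.112% of Brightpath Foods Inc.
Chain via Ironwood Mining NL → Orion Media Ltd (R3): 6% × 39% × 52% = 1.2168% of Brightpath Foods Inc.
Aggregating (R1): 14.112% + 1.2168% = 15.3288%.
15.3288% falls short of the 80% threshold by 64.6712 percentage points.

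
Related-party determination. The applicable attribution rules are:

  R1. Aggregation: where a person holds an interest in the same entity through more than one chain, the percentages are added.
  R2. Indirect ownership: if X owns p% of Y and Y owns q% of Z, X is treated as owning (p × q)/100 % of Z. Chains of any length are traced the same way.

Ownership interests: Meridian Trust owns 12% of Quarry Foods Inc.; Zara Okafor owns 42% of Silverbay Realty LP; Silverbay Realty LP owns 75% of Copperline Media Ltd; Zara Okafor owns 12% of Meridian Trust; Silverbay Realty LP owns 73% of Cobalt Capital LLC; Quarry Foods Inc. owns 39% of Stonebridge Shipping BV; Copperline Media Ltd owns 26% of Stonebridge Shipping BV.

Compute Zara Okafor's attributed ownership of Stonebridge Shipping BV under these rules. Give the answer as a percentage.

Chain via Meridian Trust → Quarry Foods Inc. (R2): 12% × 12% × 39% = 0.5616% of Stonebridge Shipping BV.
Chain via Silverbay Realty LP → Copperline Media Ltd (R2): 42% × 75% × 26% = 8.19% of Stonebridge Shipping BV.
Aggregating (R1): 0.5616% + 8.19% = 8.7516%.

8.7516%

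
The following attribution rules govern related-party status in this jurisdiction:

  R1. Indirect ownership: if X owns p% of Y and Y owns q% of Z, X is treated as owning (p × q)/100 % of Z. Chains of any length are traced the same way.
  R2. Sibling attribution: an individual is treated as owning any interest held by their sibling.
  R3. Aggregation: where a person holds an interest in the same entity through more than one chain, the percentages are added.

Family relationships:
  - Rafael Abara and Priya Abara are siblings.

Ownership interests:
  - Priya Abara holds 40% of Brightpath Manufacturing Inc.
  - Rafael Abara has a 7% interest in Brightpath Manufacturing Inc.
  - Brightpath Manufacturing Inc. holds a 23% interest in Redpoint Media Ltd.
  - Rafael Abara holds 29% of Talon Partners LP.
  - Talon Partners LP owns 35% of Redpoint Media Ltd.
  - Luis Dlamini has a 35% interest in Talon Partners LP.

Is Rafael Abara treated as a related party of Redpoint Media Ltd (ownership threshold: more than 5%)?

By sibling attribution (R2), Rafael Abara is treated as also owning Priya Abara's interest in Brightpath Manufacturing Inc, giving 7% + 40% = 47%.
Chain via Talon Partners LP (R1): 29% × 35% = 10.15% of Redpoint Media Ltd.
Chain via Brightpath Manufacturing Inc. (R1): 47% × 23% = 10.81% of Redpoint Media Ltd.
Aggregating (R3): 10.15% + 10.81% = 20.96%.
20.96% exceeds the 5% threshold, so Rafael is a related party to Redpoint Media Ltd.

Yes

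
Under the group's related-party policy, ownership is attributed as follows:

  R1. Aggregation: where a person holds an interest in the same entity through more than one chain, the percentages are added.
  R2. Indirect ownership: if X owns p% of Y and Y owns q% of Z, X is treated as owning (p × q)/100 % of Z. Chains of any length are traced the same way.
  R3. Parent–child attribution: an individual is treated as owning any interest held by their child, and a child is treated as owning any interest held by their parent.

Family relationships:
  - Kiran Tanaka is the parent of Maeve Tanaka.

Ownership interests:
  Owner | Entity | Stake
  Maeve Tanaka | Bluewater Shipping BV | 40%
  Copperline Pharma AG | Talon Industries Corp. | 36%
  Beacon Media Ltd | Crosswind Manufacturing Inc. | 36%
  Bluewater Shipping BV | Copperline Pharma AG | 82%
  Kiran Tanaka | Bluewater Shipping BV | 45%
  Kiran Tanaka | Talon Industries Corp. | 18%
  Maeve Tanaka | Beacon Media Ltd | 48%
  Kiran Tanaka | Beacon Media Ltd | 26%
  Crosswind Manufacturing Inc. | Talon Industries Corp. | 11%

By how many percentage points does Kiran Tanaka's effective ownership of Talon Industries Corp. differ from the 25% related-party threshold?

By parent–child attribution (R3), Kiran Tanaka is treated as also owning Maeve Tanaka's interest in Bluewater Shipping BV, giving 45% + 40% = 85%.
By parent–child attribution (R3), Kiran Tanaka is treated as also owning Maeve Tanaka's interest in Beacon Media Ltd, giving 26% + 48% = 74%.
Chain via Bluewater Shipping BV → Copperline Pharma AG (R2): 85% × 82% × 36% = 25.092% of Talon Industries Corp.
Chain via Beacon Media Ltd → Crosswind Manufacturing Inc. (R2): 74% × 36% × 11% = 2.9304% of Talon Industries Corp.
Direct interest in Talon Industries Corp: 18%.
Aggregating (R1): 25.092% + 2.9304% + 18% = 46.0224%.
46.0224% exceeds the 25% threshold by 21.0224 percentage points.

21.0224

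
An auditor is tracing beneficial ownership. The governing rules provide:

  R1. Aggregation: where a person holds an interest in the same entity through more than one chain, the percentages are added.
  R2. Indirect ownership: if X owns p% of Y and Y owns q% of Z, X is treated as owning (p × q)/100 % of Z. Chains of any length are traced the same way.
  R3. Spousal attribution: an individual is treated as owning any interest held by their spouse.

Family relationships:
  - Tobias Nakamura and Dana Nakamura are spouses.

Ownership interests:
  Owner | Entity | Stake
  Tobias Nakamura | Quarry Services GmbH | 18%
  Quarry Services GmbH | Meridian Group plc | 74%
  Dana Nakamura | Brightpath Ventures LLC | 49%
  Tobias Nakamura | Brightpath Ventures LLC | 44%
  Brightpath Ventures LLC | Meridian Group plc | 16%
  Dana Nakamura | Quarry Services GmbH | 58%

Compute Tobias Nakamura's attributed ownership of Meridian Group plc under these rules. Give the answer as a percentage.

By spousal attribution (R3), Tobias Nakamura is treated as also owning Dana Nakamura's interest in Brightpath Ventures LLC, giving 44% + 49% = 93%.
By spousal attribution (R3), Tobias Nakamura is treated as also owning Dana Nakamura's interest in Quarry Services GmbH, giving 18% + 58% = 76%.
Chain via Brightpath Ventures LLC (R2): 93% × 16% = 14.88% of Meridian Group plc.
Chain via Quarry Services GmbH (R2): 76% × 74% = 56.24% of Meridian Group plc.
Aggregating (R1): 14.88% + 56.24% = 71.12%.

71.12%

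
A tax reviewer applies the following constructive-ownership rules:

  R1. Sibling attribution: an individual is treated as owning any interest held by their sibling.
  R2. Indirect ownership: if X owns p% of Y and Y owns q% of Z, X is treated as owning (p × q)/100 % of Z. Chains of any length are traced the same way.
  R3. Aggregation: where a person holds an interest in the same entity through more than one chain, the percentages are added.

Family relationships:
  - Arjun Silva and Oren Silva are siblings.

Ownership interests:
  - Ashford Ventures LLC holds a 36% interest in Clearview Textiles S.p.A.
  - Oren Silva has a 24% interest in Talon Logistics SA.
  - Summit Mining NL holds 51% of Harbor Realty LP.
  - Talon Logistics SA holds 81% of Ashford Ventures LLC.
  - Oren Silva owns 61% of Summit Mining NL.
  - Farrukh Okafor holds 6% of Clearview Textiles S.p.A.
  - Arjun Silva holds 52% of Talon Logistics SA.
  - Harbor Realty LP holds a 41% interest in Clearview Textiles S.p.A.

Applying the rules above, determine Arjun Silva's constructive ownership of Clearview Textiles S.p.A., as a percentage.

34.9167%

By sibling attribution (R1), Arjun Silva is treated as also owning Oren Silva's interest in Talon Logistics SA, giving 52% + 24% = 76%.
By sibling attribution (R1), Arjun Silva is treated as owning Oren Silva's 61% interest in Summit Mining NL.
Chain via Talon Logistics SA → Ashford Ventures LLC (R2): 76% × 81% × 36% = 22.1616% of Clearview Textiles S.p.A.
Chain via Summit Mining NL → Harbor Realty LP (R2): 61% × 51% × 41% = 12.7551% of Clearview Textiles S.p.A.
Aggregating (R3): 22.1616% + 12.7551% = 34.9167%.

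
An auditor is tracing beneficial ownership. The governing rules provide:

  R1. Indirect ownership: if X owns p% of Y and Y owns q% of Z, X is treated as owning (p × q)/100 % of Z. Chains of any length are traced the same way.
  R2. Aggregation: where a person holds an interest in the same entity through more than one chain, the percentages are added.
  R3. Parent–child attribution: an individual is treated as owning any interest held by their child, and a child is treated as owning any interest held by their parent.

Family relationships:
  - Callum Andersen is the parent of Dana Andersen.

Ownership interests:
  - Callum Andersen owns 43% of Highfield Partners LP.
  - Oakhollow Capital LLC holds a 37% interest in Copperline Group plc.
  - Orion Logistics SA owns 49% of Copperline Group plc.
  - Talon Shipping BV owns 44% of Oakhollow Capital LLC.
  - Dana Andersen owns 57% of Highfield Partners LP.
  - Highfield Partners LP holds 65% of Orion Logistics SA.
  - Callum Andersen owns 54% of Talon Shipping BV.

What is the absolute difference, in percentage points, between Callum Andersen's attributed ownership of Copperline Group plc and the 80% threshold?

39.3588

By parent–child attribution (R3), Callum Andersen is treated as also owning Dana Andersen's interest in Highfield Partners LP, giving 43% + 57% = 100%.
Chain via Talon Shipping BV → Oakhollow Capital LLC (R1): 54% × 44% × 37% = 8.7912% of Copperline Group plc.
Chain via Highfield Partners LP → Orion Logistics SA (R1): 100% × 65% × 49% = 31.85% of Copperline Group plc.
Aggregating (R2): 8.7912% + 31.85% = 40.6412%.
40.6412% falls short of the 80% threshold by 39.3588 percentage points.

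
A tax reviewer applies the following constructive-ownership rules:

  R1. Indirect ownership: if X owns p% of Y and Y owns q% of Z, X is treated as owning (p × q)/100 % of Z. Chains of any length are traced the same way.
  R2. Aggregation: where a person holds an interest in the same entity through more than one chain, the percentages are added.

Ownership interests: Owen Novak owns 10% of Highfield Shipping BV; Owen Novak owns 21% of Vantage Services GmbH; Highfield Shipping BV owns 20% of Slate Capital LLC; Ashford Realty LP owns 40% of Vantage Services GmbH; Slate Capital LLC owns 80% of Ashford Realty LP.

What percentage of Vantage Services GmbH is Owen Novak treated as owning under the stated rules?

21.64%

Chain via Highfield Shipping BV → Slate Capital LLC → Ashford Realty LP (R1): 10% × 20% × 80% × 40% = 0.64% of Vantage Services GmbH.
Direct interest in Vantage Services GmbH: 21%.
Aggregating (R2): 0.64% + 21% = 21.64%.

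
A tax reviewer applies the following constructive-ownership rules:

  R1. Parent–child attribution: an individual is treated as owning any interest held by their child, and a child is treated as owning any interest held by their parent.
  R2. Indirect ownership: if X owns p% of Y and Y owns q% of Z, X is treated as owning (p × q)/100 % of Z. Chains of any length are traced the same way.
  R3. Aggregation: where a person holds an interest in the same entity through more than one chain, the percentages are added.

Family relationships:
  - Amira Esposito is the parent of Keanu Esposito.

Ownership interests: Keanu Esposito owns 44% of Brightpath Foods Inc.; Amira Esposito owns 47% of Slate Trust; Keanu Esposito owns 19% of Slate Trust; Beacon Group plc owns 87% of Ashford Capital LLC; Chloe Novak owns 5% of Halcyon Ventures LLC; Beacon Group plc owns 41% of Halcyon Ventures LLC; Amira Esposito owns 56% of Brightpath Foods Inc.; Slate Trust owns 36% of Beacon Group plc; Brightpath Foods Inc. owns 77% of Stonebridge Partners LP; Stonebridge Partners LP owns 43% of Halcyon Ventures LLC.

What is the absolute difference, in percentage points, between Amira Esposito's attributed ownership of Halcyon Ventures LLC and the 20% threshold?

By parent–child attribution (R1), Amira Esposito is treated as also owning Keanu Esposito's interest in Slate Trust, giving 47% + 19% = 66%.
By parent–child attribution (R1), Amira Esposito is treated as also owning Keanu Esposito's interest in Brightpath Foods Inc, giving 56% + 44% = 100%.
Chain via Slate Trust → Beacon Group plc (R2): 66% × 36% × 41% = 9.7416% of Halcyon Ventures LLC.
Chain via Brightpath Foods Inc. → Stonebridge Partners LP (R2): 100% × 77% × 43% = 33.11% of Halcyon Ventures LLC.
Aggregating (R3): 9.7416% + 33.11% = 42.8516%.
42.8516% exceeds the 20% threshold by 22.8516 percentage points.

22.8516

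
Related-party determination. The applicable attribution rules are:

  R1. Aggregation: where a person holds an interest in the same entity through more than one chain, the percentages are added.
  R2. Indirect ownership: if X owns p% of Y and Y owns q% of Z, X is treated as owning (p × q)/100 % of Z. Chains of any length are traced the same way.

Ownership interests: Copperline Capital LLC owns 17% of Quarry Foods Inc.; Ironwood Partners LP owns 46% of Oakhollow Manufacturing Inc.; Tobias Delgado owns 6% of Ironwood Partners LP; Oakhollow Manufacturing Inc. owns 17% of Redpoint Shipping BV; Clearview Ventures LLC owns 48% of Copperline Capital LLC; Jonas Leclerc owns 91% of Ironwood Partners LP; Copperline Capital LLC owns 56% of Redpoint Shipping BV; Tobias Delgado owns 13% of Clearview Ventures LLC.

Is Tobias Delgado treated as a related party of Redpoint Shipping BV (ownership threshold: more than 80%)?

No

Chain via Clearview Ventures LLC → Copperline Capital LLC (R2): 13% × 48% × 56% = 3.4944% of Redpoint Shipping BV.
Chain via Ironwood Partners LP → Oakhollow Manufacturing Inc. (R2): 6% × 46% × 17% = 0.4692% of Redpoint Shipping BV.
Aggregating (R1): 3.4944% + 0.4692% = 3.9636%.
3.9636% does not exceed the 80% threshold, so Tobias is not a related party to Redpoint Shipping BV.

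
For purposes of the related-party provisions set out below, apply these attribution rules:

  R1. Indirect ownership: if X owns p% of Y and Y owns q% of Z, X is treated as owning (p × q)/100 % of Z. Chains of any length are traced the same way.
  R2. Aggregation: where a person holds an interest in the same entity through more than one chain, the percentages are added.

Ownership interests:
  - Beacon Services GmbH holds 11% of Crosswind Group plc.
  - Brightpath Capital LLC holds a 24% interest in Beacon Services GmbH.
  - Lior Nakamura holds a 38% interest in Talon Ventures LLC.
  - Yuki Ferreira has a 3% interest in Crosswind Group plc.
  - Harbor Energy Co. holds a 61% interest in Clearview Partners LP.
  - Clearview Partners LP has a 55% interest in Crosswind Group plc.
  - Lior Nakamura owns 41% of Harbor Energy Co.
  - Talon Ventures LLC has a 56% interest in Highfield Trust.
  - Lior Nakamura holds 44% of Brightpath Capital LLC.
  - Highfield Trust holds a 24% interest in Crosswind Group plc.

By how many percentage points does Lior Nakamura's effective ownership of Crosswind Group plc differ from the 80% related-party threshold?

59.9757

Chain via Harbor Energy Co. → Clearview Partners LP (R1): 41% × 61% × 55% = 13.7555% of Crosswind Group plc.
Chain via Brightpath Capital LLC → Beacon Services GmbH (R1): 44% × 24% × 11% = 1.1616% of Crosswind Group plc.
Chain via Talon Ventures LLC → Highfield Trust (R1): 38% × 56% × 24% = 5.1072% of Crosswind Group plc.
Aggregating (R2): 13.7555% + 1.1616% + 5.1072% = 20.0243%.
20.0243% falls short of the 80% threshold by 59.9757 percentage points.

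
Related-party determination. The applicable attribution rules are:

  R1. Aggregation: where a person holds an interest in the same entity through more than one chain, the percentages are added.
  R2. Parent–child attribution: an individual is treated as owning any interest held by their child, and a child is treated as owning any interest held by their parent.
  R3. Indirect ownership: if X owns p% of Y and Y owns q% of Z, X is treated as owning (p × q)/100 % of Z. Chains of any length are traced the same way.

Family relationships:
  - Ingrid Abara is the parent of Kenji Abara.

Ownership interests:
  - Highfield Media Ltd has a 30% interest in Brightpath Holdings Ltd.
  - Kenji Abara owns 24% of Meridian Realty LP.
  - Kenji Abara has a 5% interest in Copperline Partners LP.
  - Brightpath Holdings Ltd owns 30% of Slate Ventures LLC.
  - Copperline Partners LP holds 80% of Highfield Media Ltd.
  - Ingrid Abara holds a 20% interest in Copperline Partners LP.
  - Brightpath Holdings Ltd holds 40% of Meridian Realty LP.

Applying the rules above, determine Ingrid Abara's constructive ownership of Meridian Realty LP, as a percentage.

26.4%

By parent–child attribution (R2), Ingrid Abara is treated as also owning Kenji Abara's interest in Copperline Partners LP, giving 20% + 5% = 25%.
By parent–child attribution (R2), Ingrid Abara is treated as owning Kenji Abara's 24% interest in Meridian Realty LP.
Chain via Copperline Partners LP → Highfield Media Ltd → Brightpath Holdings Ltd (R3): 25% × 80% × 30% × 40% = 2.4% of Meridian Realty LP.
Direct interest in Meridian Realty LP: 24%.
Aggregating (R1): 2.4% + 24% = 26.4%.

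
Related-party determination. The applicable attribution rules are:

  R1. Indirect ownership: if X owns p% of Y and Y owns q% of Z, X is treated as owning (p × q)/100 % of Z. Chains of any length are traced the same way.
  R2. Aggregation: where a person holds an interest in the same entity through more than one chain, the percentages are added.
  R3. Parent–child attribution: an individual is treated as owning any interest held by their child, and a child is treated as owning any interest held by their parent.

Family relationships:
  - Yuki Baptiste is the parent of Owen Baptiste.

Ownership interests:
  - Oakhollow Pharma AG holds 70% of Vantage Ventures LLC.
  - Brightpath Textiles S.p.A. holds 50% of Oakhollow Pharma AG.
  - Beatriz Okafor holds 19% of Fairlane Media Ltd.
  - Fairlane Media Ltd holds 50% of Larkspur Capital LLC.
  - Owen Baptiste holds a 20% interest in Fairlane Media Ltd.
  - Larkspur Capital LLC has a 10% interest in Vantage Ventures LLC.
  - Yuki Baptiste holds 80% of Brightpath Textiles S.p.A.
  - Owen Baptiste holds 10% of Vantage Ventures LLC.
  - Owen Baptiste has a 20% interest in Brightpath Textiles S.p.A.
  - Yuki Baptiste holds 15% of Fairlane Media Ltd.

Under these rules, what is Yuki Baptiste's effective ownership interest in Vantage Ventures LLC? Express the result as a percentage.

46.75%

By parent–child attribution (R3), Yuki Baptiste is treated as also owning Owen Baptiste's interest in Brightpath Textiles S.p.A, giving 80% + 20% = 100%.
By parent–child attribution (R3), Yuki Baptiste is treated as also owning Owen Baptiste's interest in Fairlane Media Ltd, giving 15% + 20% = 35%.
By parent–child attribution (R3), Yuki Baptiste is treated as owning Owen Baptiste's 10% interest in Vantage Ventures LLC.
Chain via Brightpath Textiles S.p.A. → Oakhollow Pharma AG (R1): 100% × 50% × 70% = 35% of Vantage Ventures LLC.
Chain via Fairlane Media Ltd → Larkspur Capital LLC (R1): 35% × 50% × 10% = 1.75% of Vantage Ventures LLC.
Direct interest in Vantage Ventures LLC: 10%.
Aggregating (R2): 35% + 1.75% + 10% = 46.75%.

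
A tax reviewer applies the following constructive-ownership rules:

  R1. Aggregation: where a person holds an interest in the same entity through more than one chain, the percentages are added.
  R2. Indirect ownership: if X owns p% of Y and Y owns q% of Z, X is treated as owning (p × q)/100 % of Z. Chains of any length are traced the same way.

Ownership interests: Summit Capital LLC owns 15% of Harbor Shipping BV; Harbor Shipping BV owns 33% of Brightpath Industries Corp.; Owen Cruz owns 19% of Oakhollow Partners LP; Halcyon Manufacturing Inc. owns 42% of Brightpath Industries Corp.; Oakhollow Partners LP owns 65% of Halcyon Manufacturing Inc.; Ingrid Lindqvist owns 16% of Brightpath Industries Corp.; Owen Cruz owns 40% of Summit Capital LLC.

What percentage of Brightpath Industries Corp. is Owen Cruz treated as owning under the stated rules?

7.167%

Chain via Summit Capital LLC → Harbor Shipping BV (R2): 40% × 15% × 33% = 1.98% of Brightpath Industries Corp.
Chain via Oakhollow Partners LP → Halcyon Manufacturing Inc. (R2): 19% × 65% × 42% = 5.187% of Brightpath Industries Corp.
Aggregating (R1): 1.98% + 5.187% = 7.167%.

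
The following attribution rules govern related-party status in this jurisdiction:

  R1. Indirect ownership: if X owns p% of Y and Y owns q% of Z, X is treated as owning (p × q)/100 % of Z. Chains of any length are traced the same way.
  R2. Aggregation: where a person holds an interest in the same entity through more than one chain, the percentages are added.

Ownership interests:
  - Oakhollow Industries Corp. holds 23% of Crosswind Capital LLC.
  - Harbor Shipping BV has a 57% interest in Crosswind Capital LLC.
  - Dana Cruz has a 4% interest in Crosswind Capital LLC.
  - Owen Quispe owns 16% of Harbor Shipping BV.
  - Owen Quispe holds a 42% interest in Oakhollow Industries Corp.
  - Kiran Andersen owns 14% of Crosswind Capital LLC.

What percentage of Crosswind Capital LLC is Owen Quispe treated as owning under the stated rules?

18.78%

Chain via Oakhollow Industries Corp. (R1): 42% × 23% = 9.66% of Crosswind Capital LLC.
Chain via Harbor Shipping BV (R1): 16% × 57% = 9.12% of Crosswind Capital LLC.
Aggregating (R2): 9.66% + 9.12% = 18.78%.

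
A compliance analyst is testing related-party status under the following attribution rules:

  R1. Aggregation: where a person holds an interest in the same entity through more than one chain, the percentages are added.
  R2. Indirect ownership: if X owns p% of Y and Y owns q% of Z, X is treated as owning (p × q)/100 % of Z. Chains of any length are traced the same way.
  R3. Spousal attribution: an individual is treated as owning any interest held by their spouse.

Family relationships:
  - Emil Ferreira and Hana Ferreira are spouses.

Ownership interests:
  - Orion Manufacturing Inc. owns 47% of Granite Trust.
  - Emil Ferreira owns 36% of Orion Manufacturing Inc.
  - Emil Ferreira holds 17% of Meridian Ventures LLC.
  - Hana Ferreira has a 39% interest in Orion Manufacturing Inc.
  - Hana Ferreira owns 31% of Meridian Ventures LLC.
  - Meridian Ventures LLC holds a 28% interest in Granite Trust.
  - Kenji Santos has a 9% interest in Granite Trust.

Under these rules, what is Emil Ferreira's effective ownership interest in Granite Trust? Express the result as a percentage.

48.69%

By spousal attribution (R3), Emil Ferreira is treated as also owning Hana Ferreira's interest in Orion Manufacturing Inc, giving 36% + 39% = 75%.
By spousal attribution (R3), Emil Ferreira is treated as also owning Hana Ferreira's interest in Meridian Ventures LLC, giving 17% + 31% = 48%.
Chain via Orion Manufacturing Inc. (R2): 75% × 47% = 35.25% of Granite Trust.
Chain via Meridian Ventures LLC (R2): 48% × 28% = 13.44% of Granite Trust.
Aggregating (R1): 35.25% + 13.44% = 48.69%.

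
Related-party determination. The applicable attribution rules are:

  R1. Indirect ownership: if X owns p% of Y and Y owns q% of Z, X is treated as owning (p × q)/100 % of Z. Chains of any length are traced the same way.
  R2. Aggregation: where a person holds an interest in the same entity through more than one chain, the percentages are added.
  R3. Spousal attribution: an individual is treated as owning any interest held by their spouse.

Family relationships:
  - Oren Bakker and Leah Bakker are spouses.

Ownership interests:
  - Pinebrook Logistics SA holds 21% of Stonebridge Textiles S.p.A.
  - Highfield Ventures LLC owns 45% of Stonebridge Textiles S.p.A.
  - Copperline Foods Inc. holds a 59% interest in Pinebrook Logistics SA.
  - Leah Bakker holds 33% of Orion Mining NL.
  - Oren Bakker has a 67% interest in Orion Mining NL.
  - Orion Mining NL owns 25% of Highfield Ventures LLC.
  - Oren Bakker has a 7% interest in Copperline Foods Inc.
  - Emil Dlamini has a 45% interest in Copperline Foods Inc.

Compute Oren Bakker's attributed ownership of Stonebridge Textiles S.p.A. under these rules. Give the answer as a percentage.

By spousal attribution (R3), Oren Bakker is treated as also owning Leah Bakker's interest in Orion Mining NL, giving 67% + 33% = 100%.
Chain via Orion Mining NL → Highfield Ventures LLC (R1): 100% × 25% × 45% = 11.25% of Stonebridge Textiles S.p.A.
Chain via Copperline Foods Inc. → Pinebrook Logistics SA (R1): 7% × 59% × 21% = 0.8673% of Stonebridge Textiles S.p.A.
Aggregating (R2): 11.25% + 0.8673% = 12.1173%.

12.1173%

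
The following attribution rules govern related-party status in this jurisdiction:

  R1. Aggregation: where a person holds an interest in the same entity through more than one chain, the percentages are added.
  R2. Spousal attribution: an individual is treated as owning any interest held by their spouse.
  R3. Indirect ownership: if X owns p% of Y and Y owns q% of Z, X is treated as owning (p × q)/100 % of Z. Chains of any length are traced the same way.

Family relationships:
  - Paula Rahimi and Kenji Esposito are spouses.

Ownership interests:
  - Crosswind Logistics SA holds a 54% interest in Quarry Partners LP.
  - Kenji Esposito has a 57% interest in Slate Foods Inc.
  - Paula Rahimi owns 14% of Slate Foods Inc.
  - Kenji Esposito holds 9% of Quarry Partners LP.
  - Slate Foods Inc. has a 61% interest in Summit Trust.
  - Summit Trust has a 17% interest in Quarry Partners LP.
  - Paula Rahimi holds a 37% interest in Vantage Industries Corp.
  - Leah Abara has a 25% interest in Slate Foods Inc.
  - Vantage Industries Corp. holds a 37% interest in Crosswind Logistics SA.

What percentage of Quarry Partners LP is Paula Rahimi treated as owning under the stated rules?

By spousal attribution (R2), Paula Rahimi is treated as also owning Kenji Esposito's interest in Slate Foods Inc, giving 14% + 57% = 71%.
By spousal attribution (R2), Paula Rahimi is treated as owning Kenji Esposito's 9% interest in Quarry Partners LP.
Chain via Slate Foods Inc. → Summit Trust (R3): 71% × 61% × 17% = 7.3627% of Quarry Partners LP.
Chain via Vantage Industries Corp. → Crosswind Logistics SA (R3): 37% × 37% × 54% = 7.3926% of Quarry Partners LP.
Direct interest in Quarry Partners LP: 9%.
Aggregating (R1): 7.3627% + 7.3926% + 9% = 23.7553%.

23.7553%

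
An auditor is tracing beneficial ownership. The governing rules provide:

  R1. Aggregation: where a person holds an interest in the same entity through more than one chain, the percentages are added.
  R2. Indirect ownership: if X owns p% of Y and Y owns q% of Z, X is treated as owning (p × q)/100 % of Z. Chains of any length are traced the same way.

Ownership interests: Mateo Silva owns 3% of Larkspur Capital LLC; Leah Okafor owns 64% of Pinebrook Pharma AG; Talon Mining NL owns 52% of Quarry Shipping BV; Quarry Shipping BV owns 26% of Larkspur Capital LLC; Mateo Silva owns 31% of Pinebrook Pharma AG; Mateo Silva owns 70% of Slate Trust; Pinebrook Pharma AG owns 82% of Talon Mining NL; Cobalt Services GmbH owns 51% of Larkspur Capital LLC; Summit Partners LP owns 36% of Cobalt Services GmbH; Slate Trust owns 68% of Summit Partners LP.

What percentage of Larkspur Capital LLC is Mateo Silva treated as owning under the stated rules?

15.176144%

Chain via Slate Trust → Summit Partners LP → Cobalt Services GmbH (R2): 70% × 68% × 36% × 51% = 8.73936% of Larkspur Capital LLC.
Chain via Pinebrook Pharma AG → Talon Mining NL → Quarry Shipping BV (R2): 31% × 82% × 52% × 26% = 3.436784% of Larkspur Capital LLC.
Direct interest in Larkspur Capital LLC: 3%.
Aggregating (R1): 8.73936% + 3.436784% + 3% = 15.176144%.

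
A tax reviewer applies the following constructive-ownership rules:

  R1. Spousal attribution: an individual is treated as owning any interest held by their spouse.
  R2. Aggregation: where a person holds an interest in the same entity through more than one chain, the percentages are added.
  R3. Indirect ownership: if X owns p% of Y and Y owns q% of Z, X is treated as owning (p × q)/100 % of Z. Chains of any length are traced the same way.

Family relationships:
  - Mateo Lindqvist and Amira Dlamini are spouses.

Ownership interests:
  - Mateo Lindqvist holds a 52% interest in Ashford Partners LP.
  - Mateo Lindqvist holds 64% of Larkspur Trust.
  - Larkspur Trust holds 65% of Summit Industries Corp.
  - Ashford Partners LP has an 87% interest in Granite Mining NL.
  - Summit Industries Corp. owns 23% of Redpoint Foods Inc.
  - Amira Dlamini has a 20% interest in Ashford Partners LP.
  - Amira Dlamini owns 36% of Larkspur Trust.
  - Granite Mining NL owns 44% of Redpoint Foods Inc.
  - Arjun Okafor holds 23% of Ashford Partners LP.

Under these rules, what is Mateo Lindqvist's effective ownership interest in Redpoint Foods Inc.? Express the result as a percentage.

42.5116%

By spousal attribution (R1), Mateo Lindqvist is treated as also owning Amira Dlamini's interest in Larkspur Trust, giving 64% + 36% = 100%.
By spousal attribution (R1), Mateo Lindqvist is treated as also owning Amira Dlamini's interest in Ashford Partners LP, giving 52% + 20% = 72%.
Chain via Larkspur Trust → Summit Industries Corp. (R3): 100% × 65% × 23% = 14.95% of Redpoint Foods Inc.
Chain via Ashford Partners LP → Granite Mining NL (R3): 72% × 87% × 44% = 27.5616% of Redpoint Foods Inc.
Aggregating (R2): 14.95% + 27.5616% = 42.5116%.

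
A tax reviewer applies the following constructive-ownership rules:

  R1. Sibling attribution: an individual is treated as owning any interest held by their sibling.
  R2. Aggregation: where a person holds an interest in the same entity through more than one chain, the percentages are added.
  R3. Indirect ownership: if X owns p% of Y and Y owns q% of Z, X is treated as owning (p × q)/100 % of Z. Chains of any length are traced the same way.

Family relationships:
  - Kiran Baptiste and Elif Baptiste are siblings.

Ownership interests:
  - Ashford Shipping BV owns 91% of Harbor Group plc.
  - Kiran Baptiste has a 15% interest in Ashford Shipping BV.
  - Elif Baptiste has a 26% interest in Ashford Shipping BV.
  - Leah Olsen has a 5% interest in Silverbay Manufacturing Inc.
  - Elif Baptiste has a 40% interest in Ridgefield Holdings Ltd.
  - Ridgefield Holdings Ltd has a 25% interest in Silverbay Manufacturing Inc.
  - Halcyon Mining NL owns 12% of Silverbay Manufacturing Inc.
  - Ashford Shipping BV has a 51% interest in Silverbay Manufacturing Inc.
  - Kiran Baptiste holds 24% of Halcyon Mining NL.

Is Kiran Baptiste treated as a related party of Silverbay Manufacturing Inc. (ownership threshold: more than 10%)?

Yes

By sibling attribution (R1), Kiran Baptiste is treated as also owning Elif Baptiste's interest in Ashford Shipping BV, giving 15% + 26% = 41%.
By sibling attribution (R1), Kiran Baptiste is treated as owning Elif Baptiste's 40% interest in Ridgefield Holdings Ltd.
Chain via Ashford Shipping BV (R3): 41% × 51% = 20.91% of Silverbay Manufacturing Inc.
Chain via Halcyon Mining NL (R3): 24% × 12% = 2.88% of Silverbay Manufacturing Inc.
Chain via Ridgefield Holdings Ltd (R3): 40% × 25% = 10% of Silverbay Manufacturing Inc.
Aggregating (R2): 20.91% + 2.88% + 10% = 33.79%.
33.79% exceeds the 10% threshold, so Kiran is a related party to Silverbay Manufacturing Inc.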